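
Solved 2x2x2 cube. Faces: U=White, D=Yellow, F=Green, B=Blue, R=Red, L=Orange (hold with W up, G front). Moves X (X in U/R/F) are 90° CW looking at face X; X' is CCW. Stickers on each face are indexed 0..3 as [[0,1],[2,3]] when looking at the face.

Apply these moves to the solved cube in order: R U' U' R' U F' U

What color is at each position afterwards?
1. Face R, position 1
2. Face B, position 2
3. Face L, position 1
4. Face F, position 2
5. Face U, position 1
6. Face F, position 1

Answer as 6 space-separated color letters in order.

Answer: R B W O G Y

Derivation:
After move 1 (R): R=RRRR U=WGWG F=GYGY D=YBYB B=WBWB
After move 2 (U'): U=GGWW F=OOGY R=GYRR B=RRWB L=WBOO
After move 3 (U'): U=GWGW F=WBGY R=OORR B=GYWB L=RROO
After move 4 (R'): R=OROR U=GWGG F=WWGW D=YBYY B=BYBB
After move 5 (U): U=GGGW F=ORGW R=BYOR B=RRBB L=WWOO
After move 6 (F'): F=RWOG U=GGBO R=BYYR D=WOYY L=WWOG
After move 7 (U): U=BGOG F=BYOG R=RRYR B=WWBB L=RWOG
Query 1: R[1] = R
Query 2: B[2] = B
Query 3: L[1] = W
Query 4: F[2] = O
Query 5: U[1] = G
Query 6: F[1] = Y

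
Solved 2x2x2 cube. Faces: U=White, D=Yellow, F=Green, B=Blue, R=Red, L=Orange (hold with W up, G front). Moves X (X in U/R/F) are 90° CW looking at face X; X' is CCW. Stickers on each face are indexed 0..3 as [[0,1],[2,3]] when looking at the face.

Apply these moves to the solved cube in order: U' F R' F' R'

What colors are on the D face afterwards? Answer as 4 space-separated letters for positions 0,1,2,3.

Answer: Y B Y G

Derivation:
After move 1 (U'): U=WWWW F=OOGG R=GGRR B=RRBB L=BBOO
After move 2 (F): F=GOGO U=WWOB R=WGWR D=RGYY L=BYOY
After move 3 (R'): R=GRWW U=WBOR F=GWGB D=ROYO B=YRGB
After move 4 (F'): F=WBGG U=WBGW R=ORRW D=YYYO L=BROO
After move 5 (R'): R=RWOR U=WGGY F=WBGW D=YBYG B=ORYB
Query: D face = YBYG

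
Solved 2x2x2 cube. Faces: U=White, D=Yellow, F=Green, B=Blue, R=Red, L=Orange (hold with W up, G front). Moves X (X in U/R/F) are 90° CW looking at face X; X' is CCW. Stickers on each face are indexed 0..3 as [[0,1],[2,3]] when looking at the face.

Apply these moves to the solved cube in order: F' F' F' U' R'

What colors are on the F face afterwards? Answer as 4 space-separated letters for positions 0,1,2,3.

After move 1 (F'): F=GGGG U=WWRR R=YRYR D=OOYY L=OWOW
After move 2 (F'): F=GGGG U=WWYY R=OROR D=WWYY L=OROR
After move 3 (F'): F=GGGG U=WWOO R=WRWR D=RRYY L=OYOY
After move 4 (U'): U=WOWO F=OYGG R=GGWR B=WRBB L=BBOY
After move 5 (R'): R=GRGW U=WBWW F=OOGO D=RYYG B=YRRB
Query: F face = OOGO

Answer: O O G O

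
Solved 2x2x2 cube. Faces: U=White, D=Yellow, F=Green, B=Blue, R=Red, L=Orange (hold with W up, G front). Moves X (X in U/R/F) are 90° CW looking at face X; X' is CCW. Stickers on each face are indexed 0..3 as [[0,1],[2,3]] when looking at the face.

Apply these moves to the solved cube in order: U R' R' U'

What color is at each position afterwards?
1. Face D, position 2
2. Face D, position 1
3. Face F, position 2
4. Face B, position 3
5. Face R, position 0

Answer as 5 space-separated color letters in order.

Answer: Y W G B R

Derivation:
After move 1 (U): U=WWWW F=RRGG R=BBRR B=OOBB L=GGOO
After move 2 (R'): R=BRBR U=WBWO F=RWGW D=YRYG B=YOYB
After move 3 (R'): R=RRBB U=WYWY F=RBGO D=YWYW B=GORB
After move 4 (U'): U=YYWW F=GGGO R=RBBB B=RRRB L=GOOO
Query 1: D[2] = Y
Query 2: D[1] = W
Query 3: F[2] = G
Query 4: B[3] = B
Query 5: R[0] = R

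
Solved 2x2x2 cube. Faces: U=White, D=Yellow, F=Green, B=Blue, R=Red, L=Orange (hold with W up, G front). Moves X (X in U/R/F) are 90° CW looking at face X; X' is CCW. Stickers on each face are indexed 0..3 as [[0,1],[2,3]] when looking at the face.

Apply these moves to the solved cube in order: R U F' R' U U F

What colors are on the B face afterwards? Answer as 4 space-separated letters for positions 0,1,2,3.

Answer: R W O B

Derivation:
After move 1 (R): R=RRRR U=WGWG F=GYGY D=YBYB B=WBWB
After move 2 (U): U=WWGG F=RRGY R=WBRR B=OOWB L=GYOO
After move 3 (F'): F=RYRG U=WWWR R=BBYR D=YOYB L=GGOG
After move 4 (R'): R=BRBY U=WWWO F=RWRR D=YYYG B=BOOB
After move 5 (U): U=WWOW F=BRRR R=BOBY B=GGOB L=RWOG
After move 6 (U): U=OWWW F=BORR R=GGBY B=RWOB L=BROG
After move 7 (F): F=RBRO U=OWGR R=WGWY D=BGYG L=BYOY
Query: B face = RWOB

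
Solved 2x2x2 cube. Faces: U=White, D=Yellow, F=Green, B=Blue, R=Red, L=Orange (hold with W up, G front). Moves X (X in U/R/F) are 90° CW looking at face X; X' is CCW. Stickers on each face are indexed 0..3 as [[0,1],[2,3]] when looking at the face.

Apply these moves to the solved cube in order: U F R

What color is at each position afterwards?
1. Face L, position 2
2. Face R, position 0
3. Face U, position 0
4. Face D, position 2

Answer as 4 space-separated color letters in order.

After move 1 (U): U=WWWW F=RRGG R=BBRR B=OOBB L=GGOO
After move 2 (F): F=GRGR U=WWOG R=WBWR D=RBYY L=GYOY
After move 3 (R): R=WWRB U=WROR F=GBGY D=RBYO B=GOWB
Query 1: L[2] = O
Query 2: R[0] = W
Query 3: U[0] = W
Query 4: D[2] = Y

Answer: O W W Y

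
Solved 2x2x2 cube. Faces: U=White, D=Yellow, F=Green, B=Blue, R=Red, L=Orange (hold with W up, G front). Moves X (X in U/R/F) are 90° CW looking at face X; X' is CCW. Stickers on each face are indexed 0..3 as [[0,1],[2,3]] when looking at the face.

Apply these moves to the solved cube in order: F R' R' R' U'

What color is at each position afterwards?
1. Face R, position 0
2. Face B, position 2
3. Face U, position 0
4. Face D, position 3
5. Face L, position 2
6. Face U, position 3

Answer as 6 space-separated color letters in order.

After move 1 (F): F=GGGG U=WWOO R=WRWR D=RRYY L=OYOY
After move 2 (R'): R=RRWW U=WBOB F=GWGO D=RGYG B=YBRB
After move 3 (R'): R=RWRW U=WROY F=GBGB D=RWYO B=GBGB
After move 4 (R'): R=WWRR U=WGOG F=GRGY D=RBYB B=OBWB
After move 5 (U'): U=GGWO F=OYGY R=GRRR B=WWWB L=OBOY
Query 1: R[0] = G
Query 2: B[2] = W
Query 3: U[0] = G
Query 4: D[3] = B
Query 5: L[2] = O
Query 6: U[3] = O

Answer: G W G B O O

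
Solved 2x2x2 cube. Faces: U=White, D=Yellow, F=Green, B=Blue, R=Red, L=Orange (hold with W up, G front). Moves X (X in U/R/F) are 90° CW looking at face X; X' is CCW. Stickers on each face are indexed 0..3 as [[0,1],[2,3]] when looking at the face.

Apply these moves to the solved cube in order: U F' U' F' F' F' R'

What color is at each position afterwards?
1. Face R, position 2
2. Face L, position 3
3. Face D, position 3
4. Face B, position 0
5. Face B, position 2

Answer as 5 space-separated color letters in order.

Answer: W O W Y R

Derivation:
After move 1 (U): U=WWWW F=RRGG R=BBRR B=OOBB L=GGOO
After move 2 (F'): F=RGRG U=WWBR R=YBYR D=GOYY L=GWOW
After move 3 (U'): U=WRWB F=GWRG R=RGYR B=YBBB L=OOOW
After move 4 (F'): F=WGGR U=WRRY R=OGGR D=OWYY L=OBOW
After move 5 (F'): F=GRWG U=WROG R=WGOR D=BWYY L=OYOR
After move 6 (F'): F=RGGW U=WRWO R=WGBR D=YRYY L=OGOO
After move 7 (R'): R=GRWB U=WBWY F=RRGO D=YGYW B=YBRB
Query 1: R[2] = W
Query 2: L[3] = O
Query 3: D[3] = W
Query 4: B[0] = Y
Query 5: B[2] = R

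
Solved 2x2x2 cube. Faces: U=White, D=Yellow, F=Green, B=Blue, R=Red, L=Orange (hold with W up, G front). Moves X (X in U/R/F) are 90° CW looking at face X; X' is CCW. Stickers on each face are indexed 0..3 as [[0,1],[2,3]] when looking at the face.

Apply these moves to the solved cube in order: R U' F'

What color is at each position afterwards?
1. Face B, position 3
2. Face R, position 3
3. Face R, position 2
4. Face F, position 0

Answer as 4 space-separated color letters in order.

Answer: B R Y O

Derivation:
After move 1 (R): R=RRRR U=WGWG F=GYGY D=YBYB B=WBWB
After move 2 (U'): U=GGWW F=OOGY R=GYRR B=RRWB L=WBOO
After move 3 (F'): F=OYOG U=GGGR R=BYYR D=BOYB L=WWOW
Query 1: B[3] = B
Query 2: R[3] = R
Query 3: R[2] = Y
Query 4: F[0] = O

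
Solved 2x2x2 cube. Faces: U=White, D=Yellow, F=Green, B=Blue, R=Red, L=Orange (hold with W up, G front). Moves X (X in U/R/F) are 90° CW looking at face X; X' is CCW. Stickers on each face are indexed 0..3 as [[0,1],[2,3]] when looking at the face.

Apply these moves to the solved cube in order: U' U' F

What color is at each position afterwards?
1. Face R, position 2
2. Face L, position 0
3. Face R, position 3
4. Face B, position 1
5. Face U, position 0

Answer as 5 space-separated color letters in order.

After move 1 (U'): U=WWWW F=OOGG R=GGRR B=RRBB L=BBOO
After move 2 (U'): U=WWWW F=BBGG R=OORR B=GGBB L=RROO
After move 3 (F): F=GBGB U=WWOR R=WOWR D=ROYY L=RYOY
Query 1: R[2] = W
Query 2: L[0] = R
Query 3: R[3] = R
Query 4: B[1] = G
Query 5: U[0] = W

Answer: W R R G W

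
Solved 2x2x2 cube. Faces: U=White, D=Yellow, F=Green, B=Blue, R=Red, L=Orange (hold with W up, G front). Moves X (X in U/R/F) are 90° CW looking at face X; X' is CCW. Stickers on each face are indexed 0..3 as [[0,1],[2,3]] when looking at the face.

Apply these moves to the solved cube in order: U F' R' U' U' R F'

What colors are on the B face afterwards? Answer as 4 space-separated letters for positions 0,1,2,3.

Answer: W W B B

Derivation:
After move 1 (U): U=WWWW F=RRGG R=BBRR B=OOBB L=GGOO
After move 2 (F'): F=RGRG U=WWBR R=YBYR D=GOYY L=GWOW
After move 3 (R'): R=BRYY U=WBBO F=RWRR D=GGYG B=YOOB
After move 4 (U'): U=BOWB F=GWRR R=RWYY B=BROB L=YOOW
After move 5 (U'): U=OBBW F=YORR R=GWYY B=RWOB L=BROW
After move 6 (R): R=YGYW U=OOBR F=YGRG D=GOYR B=WWBB
After move 7 (F'): F=GGYR U=OOYY R=OGGW D=RWYR L=BROB
Query: B face = WWBB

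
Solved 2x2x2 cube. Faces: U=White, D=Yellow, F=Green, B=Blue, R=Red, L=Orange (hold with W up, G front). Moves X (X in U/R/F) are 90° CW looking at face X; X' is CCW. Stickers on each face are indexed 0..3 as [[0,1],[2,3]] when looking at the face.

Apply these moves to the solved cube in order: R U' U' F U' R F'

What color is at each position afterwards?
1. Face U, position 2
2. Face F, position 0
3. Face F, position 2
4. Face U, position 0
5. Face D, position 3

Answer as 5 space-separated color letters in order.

Answer: W O R W G

Derivation:
After move 1 (R): R=RRRR U=WGWG F=GYGY D=YBYB B=WBWB
After move 2 (U'): U=GGWW F=OOGY R=GYRR B=RRWB L=WBOO
After move 3 (U'): U=GWGW F=WBGY R=OORR B=GYWB L=RROO
After move 4 (F): F=GWYB U=GWOR R=GOWR D=ROYB L=RYOB
After move 5 (U'): U=WRGO F=RYYB R=GWWR B=GOWB L=GYOB
After move 6 (R): R=WGRW U=WYGB F=ROYB D=RWYG B=OORB
After move 7 (F'): F=OBRY U=WYWR R=WGRW D=YBYG L=GBOG
Query 1: U[2] = W
Query 2: F[0] = O
Query 3: F[2] = R
Query 4: U[0] = W
Query 5: D[3] = G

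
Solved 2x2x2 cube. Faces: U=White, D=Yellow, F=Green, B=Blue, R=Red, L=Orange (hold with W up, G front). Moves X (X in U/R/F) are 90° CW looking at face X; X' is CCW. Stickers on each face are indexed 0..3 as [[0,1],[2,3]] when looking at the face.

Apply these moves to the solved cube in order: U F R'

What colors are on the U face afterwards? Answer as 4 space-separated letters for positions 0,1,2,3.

After move 1 (U): U=WWWW F=RRGG R=BBRR B=OOBB L=GGOO
After move 2 (F): F=GRGR U=WWOG R=WBWR D=RBYY L=GYOY
After move 3 (R'): R=BRWW U=WBOO F=GWGG D=RRYR B=YOBB
Query: U face = WBOO

Answer: W B O O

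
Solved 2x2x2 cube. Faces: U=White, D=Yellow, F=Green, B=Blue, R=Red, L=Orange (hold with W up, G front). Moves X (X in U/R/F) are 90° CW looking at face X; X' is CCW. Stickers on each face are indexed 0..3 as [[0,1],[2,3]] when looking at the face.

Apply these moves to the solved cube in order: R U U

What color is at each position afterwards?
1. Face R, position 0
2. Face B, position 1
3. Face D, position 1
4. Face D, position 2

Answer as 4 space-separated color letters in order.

Answer: O Y B Y

Derivation:
After move 1 (R): R=RRRR U=WGWG F=GYGY D=YBYB B=WBWB
After move 2 (U): U=WWGG F=RRGY R=WBRR B=OOWB L=GYOO
After move 3 (U): U=GWGW F=WBGY R=OORR B=GYWB L=RROO
Query 1: R[0] = O
Query 2: B[1] = Y
Query 3: D[1] = B
Query 4: D[2] = Y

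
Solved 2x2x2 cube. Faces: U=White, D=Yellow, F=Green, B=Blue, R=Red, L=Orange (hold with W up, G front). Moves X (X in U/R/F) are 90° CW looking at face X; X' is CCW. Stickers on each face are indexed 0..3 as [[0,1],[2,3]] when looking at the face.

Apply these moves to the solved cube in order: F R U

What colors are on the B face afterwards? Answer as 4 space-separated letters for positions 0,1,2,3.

After move 1 (F): F=GGGG U=WWOO R=WRWR D=RRYY L=OYOY
After move 2 (R): R=WWRR U=WGOG F=GRGY D=RBYB B=OBWB
After move 3 (U): U=OWGG F=WWGY R=OBRR B=OYWB L=GROY
Query: B face = OYWB

Answer: O Y W B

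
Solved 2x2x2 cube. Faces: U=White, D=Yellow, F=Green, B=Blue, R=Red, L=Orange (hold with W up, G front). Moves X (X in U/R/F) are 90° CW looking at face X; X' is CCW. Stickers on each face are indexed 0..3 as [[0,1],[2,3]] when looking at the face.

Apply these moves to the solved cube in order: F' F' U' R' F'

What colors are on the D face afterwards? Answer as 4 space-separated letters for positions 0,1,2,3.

After move 1 (F'): F=GGGG U=WWRR R=YRYR D=OOYY L=OWOW
After move 2 (F'): F=GGGG U=WWYY R=OROR D=WWYY L=OROR
After move 3 (U'): U=WYWY F=ORGG R=GGOR B=ORBB L=BBOR
After move 4 (R'): R=GRGO U=WBWO F=OYGY D=WRYG B=YRWB
After move 5 (F'): F=YYOG U=WBGG R=RRWO D=BRYG L=BOOW
Query: D face = BRYG

Answer: B R Y G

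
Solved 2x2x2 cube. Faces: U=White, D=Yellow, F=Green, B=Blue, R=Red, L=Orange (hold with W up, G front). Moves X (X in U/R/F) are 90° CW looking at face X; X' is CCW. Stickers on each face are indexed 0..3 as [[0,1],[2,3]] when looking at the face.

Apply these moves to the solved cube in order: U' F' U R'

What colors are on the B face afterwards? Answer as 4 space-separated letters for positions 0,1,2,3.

Answer: Y W O B

Derivation:
After move 1 (U'): U=WWWW F=OOGG R=GGRR B=RRBB L=BBOO
After move 2 (F'): F=OGOG U=WWGR R=YGYR D=BOYY L=BWOW
After move 3 (U): U=GWRW F=YGOG R=RRYR B=BWBB L=OGOW
After move 4 (R'): R=RRRY U=GBRB F=YWOW D=BGYG B=YWOB
Query: B face = YWOB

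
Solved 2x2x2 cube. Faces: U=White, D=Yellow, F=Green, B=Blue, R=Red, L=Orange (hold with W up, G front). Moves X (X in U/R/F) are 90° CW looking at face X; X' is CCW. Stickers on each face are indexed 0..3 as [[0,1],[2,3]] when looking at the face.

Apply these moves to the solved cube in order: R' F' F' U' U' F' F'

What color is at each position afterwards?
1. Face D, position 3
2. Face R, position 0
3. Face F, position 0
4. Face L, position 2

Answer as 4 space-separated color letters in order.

Answer: G R G O

Derivation:
After move 1 (R'): R=RRRR U=WBWB F=GWGW D=YGYG B=YBYB
After move 2 (F'): F=WWGG U=WBRR R=GRYR D=OOYG L=OBOW
After move 3 (F'): F=WGWG U=WBGY R=OROR D=BWYG L=OROR
After move 4 (U'): U=BYWG F=ORWG R=WGOR B=ORYB L=YBOR
After move 5 (U'): U=YGBW F=YBWG R=OROR B=WGYB L=OROR
After move 6 (F'): F=BGYW U=YGOO R=WRBR D=RRYG L=OWOB
After move 7 (F'): F=GWBY U=YGWB R=RRRR D=WBYG L=OOOO
Query 1: D[3] = G
Query 2: R[0] = R
Query 3: F[0] = G
Query 4: L[2] = O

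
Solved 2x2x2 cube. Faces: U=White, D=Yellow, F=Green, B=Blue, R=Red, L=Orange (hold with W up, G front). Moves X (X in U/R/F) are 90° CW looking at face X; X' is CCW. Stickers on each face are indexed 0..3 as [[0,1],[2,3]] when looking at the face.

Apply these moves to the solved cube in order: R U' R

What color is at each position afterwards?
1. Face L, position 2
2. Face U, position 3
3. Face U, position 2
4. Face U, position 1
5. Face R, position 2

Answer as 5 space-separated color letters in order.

After move 1 (R): R=RRRR U=WGWG F=GYGY D=YBYB B=WBWB
After move 2 (U'): U=GGWW F=OOGY R=GYRR B=RRWB L=WBOO
After move 3 (R): R=RGRY U=GOWY F=OBGB D=YWYR B=WRGB
Query 1: L[2] = O
Query 2: U[3] = Y
Query 3: U[2] = W
Query 4: U[1] = O
Query 5: R[2] = R

Answer: O Y W O R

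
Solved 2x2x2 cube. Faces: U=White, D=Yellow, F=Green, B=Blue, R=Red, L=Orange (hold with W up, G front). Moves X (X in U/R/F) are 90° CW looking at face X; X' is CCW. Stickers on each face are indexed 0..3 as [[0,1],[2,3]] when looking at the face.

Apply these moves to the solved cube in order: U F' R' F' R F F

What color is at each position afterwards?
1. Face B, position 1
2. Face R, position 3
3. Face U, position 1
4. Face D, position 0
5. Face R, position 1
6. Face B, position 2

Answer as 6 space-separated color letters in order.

After move 1 (U): U=WWWW F=RRGG R=BBRR B=OOBB L=GGOO
After move 2 (F'): F=RGRG U=WWBR R=YBYR D=GOYY L=GWOW
After move 3 (R'): R=BRYY U=WBBO F=RWRR D=GGYG B=YOOB
After move 4 (F'): F=WRRR U=WBBY R=GRGY D=WWYG L=GOOB
After move 5 (R): R=GGYR U=WRBR F=WWRG D=WOYY B=YOBB
After move 6 (F): F=RWGW U=WRBO R=BGRR D=YGYY L=GWOO
After move 7 (F): F=GRWW U=WROW R=BGOR D=RBYY L=GYOG
Query 1: B[1] = O
Query 2: R[3] = R
Query 3: U[1] = R
Query 4: D[0] = R
Query 5: R[1] = G
Query 6: B[2] = B

Answer: O R R R G B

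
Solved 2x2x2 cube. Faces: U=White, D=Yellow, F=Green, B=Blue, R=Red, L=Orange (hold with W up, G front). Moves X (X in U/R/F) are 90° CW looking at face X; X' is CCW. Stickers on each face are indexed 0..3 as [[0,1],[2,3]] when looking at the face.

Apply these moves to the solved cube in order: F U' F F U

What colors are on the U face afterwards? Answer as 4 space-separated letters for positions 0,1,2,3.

After move 1 (F): F=GGGG U=WWOO R=WRWR D=RRYY L=OYOY
After move 2 (U'): U=WOWO F=OYGG R=GGWR B=WRBB L=BBOY
After move 3 (F): F=GOGY U=WOYB R=WGOR D=WGYY L=BROR
After move 4 (F): F=GGYO U=WORR R=YGBR D=OWYY L=BWOG
After move 5 (U): U=RWRO F=YGYO R=WRBR B=BWBB L=GGOG
Query: U face = RWRO

Answer: R W R O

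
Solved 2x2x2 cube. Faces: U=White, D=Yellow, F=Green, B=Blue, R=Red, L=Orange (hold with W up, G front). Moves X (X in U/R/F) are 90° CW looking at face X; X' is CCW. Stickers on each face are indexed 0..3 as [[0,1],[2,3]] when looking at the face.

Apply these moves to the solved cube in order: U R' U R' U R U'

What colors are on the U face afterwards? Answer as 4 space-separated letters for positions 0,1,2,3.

After move 1 (U): U=WWWW F=RRGG R=BBRR B=OOBB L=GGOO
After move 2 (R'): R=BRBR U=WBWO F=RWGW D=YRYG B=YOYB
After move 3 (U): U=WWOB F=BRGW R=YOBR B=GGYB L=RWOO
After move 4 (R'): R=ORYB U=WYOG F=BWGB D=YRYW B=GGRB
After move 5 (U): U=OWGY F=ORGB R=GGYB B=RWRB L=BWOO
After move 6 (R): R=YGBG U=ORGB F=ORGW D=YRYR B=YWWB
After move 7 (U'): U=RBOG F=BWGW R=ORBG B=YGWB L=YWOO
Query: U face = RBOG

Answer: R B O G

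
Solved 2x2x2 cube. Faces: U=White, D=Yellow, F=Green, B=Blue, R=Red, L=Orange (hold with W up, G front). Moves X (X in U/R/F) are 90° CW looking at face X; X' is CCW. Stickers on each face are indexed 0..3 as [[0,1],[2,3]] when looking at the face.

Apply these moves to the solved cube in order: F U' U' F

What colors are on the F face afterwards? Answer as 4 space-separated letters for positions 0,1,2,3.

Answer: G B G B

Derivation:
After move 1 (F): F=GGGG U=WWOO R=WRWR D=RRYY L=OYOY
After move 2 (U'): U=WOWO F=OYGG R=GGWR B=WRBB L=BBOY
After move 3 (U'): U=OOWW F=BBGG R=OYWR B=GGBB L=WROY
After move 4 (F): F=GBGB U=OOYR R=WYWR D=WOYY L=WROR
Query: F face = GBGB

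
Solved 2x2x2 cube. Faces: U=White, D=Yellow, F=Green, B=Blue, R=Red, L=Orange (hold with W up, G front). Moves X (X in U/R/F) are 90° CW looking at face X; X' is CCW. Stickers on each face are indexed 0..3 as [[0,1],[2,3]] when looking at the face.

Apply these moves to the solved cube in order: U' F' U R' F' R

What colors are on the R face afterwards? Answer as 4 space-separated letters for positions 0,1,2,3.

Answer: B G Y R

Derivation:
After move 1 (U'): U=WWWW F=OOGG R=GGRR B=RRBB L=BBOO
After move 2 (F'): F=OGOG U=WWGR R=YGYR D=BOYY L=BWOW
After move 3 (U): U=GWRW F=YGOG R=RRYR B=BWBB L=OGOW
After move 4 (R'): R=RRRY U=GBRB F=YWOW D=BGYG B=YWOB
After move 5 (F'): F=WWYO U=GBRR R=GRBY D=GWYG L=OBOR
After move 6 (R): R=BGYR U=GWRO F=WWYG D=GOYY B=RWBB
Query: R face = BGYR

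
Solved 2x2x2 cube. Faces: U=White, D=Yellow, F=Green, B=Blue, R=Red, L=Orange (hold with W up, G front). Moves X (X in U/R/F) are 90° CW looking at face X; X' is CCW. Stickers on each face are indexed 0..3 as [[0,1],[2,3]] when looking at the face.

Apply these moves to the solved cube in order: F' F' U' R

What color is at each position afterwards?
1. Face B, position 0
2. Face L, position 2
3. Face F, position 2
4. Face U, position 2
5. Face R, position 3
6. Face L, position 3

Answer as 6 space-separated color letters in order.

After move 1 (F'): F=GGGG U=WWRR R=YRYR D=OOYY L=OWOW
After move 2 (F'): F=GGGG U=WWYY R=OROR D=WWYY L=OROR
After move 3 (U'): U=WYWY F=ORGG R=GGOR B=ORBB L=BBOR
After move 4 (R): R=OGRG U=WRWG F=OWGY D=WBYO B=YRYB
Query 1: B[0] = Y
Query 2: L[2] = O
Query 3: F[2] = G
Query 4: U[2] = W
Query 5: R[3] = G
Query 6: L[3] = R

Answer: Y O G W G R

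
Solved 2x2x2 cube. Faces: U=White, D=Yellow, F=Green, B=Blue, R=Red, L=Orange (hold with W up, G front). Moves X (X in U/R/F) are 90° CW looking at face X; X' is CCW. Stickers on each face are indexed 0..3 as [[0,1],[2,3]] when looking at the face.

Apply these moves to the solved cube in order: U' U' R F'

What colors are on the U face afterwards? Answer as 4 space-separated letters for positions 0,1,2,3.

Answer: W B R R

Derivation:
After move 1 (U'): U=WWWW F=OOGG R=GGRR B=RRBB L=BBOO
After move 2 (U'): U=WWWW F=BBGG R=OORR B=GGBB L=RROO
After move 3 (R): R=RORO U=WBWG F=BYGY D=YBYG B=WGWB
After move 4 (F'): F=YYBG U=WBRR R=BOYO D=ROYG L=RGOW
Query: U face = WBRR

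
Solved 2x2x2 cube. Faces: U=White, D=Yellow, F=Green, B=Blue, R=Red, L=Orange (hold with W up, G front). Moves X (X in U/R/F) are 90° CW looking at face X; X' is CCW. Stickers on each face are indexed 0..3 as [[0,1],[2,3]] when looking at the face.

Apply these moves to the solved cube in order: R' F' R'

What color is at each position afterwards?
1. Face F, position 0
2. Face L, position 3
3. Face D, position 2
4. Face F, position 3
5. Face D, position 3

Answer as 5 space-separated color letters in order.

After move 1 (R'): R=RRRR U=WBWB F=GWGW D=YGYG B=YBYB
After move 2 (F'): F=WWGG U=WBRR R=GRYR D=OOYG L=OBOW
After move 3 (R'): R=RRGY U=WYRY F=WBGR D=OWYG B=GBOB
Query 1: F[0] = W
Query 2: L[3] = W
Query 3: D[2] = Y
Query 4: F[3] = R
Query 5: D[3] = G

Answer: W W Y R G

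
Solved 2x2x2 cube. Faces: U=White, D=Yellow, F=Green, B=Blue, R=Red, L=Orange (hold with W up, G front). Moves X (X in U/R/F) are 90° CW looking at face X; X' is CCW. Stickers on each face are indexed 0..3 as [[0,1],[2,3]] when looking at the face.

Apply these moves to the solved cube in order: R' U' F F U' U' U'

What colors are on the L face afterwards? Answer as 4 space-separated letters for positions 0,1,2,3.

After move 1 (R'): R=RRRR U=WBWB F=GWGW D=YGYG B=YBYB
After move 2 (U'): U=BBWW F=OOGW R=GWRR B=RRYB L=YBOO
After move 3 (F): F=GOWO U=BBOB R=WWWR D=RGYG L=YYOG
After move 4 (F): F=WGOO U=BBGY R=OWBR D=WWYG L=YROG
After move 5 (U'): U=BYBG F=YROO R=WGBR B=OWYB L=RROG
After move 6 (U'): U=YGBB F=RROO R=YRBR B=WGYB L=OWOG
After move 7 (U'): U=GBYB F=OWOO R=RRBR B=YRYB L=WGOG
Query: L face = WGOG

Answer: W G O G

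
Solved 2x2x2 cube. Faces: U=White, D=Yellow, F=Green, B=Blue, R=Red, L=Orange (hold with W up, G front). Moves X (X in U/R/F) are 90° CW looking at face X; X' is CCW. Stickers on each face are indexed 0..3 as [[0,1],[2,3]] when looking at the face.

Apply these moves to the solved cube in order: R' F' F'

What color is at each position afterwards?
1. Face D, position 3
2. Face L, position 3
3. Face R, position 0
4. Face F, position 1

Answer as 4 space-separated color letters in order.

After move 1 (R'): R=RRRR U=WBWB F=GWGW D=YGYG B=YBYB
After move 2 (F'): F=WWGG U=WBRR R=GRYR D=OOYG L=OBOW
After move 3 (F'): F=WGWG U=WBGY R=OROR D=BWYG L=OROR
Query 1: D[3] = G
Query 2: L[3] = R
Query 3: R[0] = O
Query 4: F[1] = G

Answer: G R O G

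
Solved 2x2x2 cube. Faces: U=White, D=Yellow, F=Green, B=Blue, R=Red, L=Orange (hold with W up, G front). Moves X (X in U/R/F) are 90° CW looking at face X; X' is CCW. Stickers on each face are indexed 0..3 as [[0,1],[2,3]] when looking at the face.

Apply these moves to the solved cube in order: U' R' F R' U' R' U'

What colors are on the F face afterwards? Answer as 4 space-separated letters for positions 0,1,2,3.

Answer: G R W O

Derivation:
After move 1 (U'): U=WWWW F=OOGG R=GGRR B=RRBB L=BBOO
After move 2 (R'): R=GRGR U=WBWR F=OWGW D=YOYG B=YRYB
After move 3 (F): F=GOWW U=WBOB R=WRRR D=GGYG L=BYOO
After move 4 (R'): R=RRWR U=WYOY F=GBWB D=GOYW B=GRGB
After move 5 (U'): U=YYWO F=BYWB R=GBWR B=RRGB L=GROO
After move 6 (R'): R=BRGW U=YGWR F=BYWO D=GYYB B=WROB
After move 7 (U'): U=GRYW F=GRWO R=BYGW B=BROB L=WROO
Query: F face = GRWO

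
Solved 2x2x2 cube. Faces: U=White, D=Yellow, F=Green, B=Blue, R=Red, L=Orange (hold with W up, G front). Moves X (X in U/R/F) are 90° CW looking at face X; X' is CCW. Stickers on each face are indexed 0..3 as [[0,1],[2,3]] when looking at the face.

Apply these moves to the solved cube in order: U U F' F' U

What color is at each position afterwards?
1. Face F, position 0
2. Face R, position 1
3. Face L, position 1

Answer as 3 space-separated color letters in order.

Answer: O G G

Derivation:
After move 1 (U): U=WWWW F=RRGG R=BBRR B=OOBB L=GGOO
After move 2 (U): U=WWWW F=BBGG R=OORR B=GGBB L=RROO
After move 3 (F'): F=BGBG U=WWOR R=YOYR D=ROYY L=RWOW
After move 4 (F'): F=GGBB U=WWYY R=OORR D=WWYY L=RROO
After move 5 (U): U=YWYW F=OOBB R=GGRR B=RRBB L=GGOO
Query 1: F[0] = O
Query 2: R[1] = G
Query 3: L[1] = G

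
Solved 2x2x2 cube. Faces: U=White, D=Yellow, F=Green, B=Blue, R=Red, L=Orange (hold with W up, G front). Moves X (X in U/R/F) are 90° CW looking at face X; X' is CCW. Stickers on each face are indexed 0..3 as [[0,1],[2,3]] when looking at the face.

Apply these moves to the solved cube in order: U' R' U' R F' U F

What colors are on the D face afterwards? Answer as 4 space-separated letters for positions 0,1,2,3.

Answer: Y W Y G

Derivation:
After move 1 (U'): U=WWWW F=OOGG R=GGRR B=RRBB L=BBOO
After move 2 (R'): R=GRGR U=WBWR F=OWGW D=YOYG B=YRYB
After move 3 (U'): U=BRWW F=BBGW R=OWGR B=GRYB L=YROO
After move 4 (R): R=GORW U=BBWW F=BOGG D=YYYG B=WRRB
After move 5 (F'): F=OGBG U=BBGR R=YOYW D=ROYG L=YWOW
After move 6 (U): U=GBRB F=YOBG R=WRYW B=YWRB L=OGOW
After move 7 (F): F=BYGO U=GBWG R=RRBW D=YWYG L=OROO
Query: D face = YWYG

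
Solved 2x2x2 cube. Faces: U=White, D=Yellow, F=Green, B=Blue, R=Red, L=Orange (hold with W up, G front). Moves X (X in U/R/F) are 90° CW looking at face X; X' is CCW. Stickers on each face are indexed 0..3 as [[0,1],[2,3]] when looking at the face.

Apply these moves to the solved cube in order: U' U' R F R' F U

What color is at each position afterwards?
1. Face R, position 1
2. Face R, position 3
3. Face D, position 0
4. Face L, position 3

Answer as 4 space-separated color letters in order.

Answer: G G W B

Derivation:
After move 1 (U'): U=WWWW F=OOGG R=GGRR B=RRBB L=BBOO
After move 2 (U'): U=WWWW F=BBGG R=OORR B=GGBB L=RROO
After move 3 (R): R=RORO U=WBWG F=BYGY D=YBYG B=WGWB
After move 4 (F): F=GBYY U=WBOR R=WOGO D=RRYG L=RYOB
After move 5 (R'): R=OOWG U=WWOW F=GBYR D=RBYY B=GGRB
After move 6 (F): F=YGRB U=WWBY R=OOWG D=WOYY L=RROB
After move 7 (U): U=BWYW F=OORB R=GGWG B=RRRB L=YGOB
Query 1: R[1] = G
Query 2: R[3] = G
Query 3: D[0] = W
Query 4: L[3] = B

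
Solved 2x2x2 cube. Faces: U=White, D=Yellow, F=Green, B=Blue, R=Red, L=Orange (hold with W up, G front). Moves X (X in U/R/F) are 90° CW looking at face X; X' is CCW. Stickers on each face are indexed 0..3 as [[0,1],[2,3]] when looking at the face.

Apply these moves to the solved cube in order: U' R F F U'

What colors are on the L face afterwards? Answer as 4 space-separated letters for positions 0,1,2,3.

Answer: W R O R

Derivation:
After move 1 (U'): U=WWWW F=OOGG R=GGRR B=RRBB L=BBOO
After move 2 (R): R=RGRG U=WOWG F=OYGY D=YBYR B=WRWB
After move 3 (F): F=GOYY U=WOOB R=WGGG D=RRYR L=BYOB
After move 4 (F): F=YGYO U=WOBY R=OGBG D=GWYR L=BROR
After move 5 (U'): U=OYWB F=BRYO R=YGBG B=OGWB L=WROR
Query: L face = WROR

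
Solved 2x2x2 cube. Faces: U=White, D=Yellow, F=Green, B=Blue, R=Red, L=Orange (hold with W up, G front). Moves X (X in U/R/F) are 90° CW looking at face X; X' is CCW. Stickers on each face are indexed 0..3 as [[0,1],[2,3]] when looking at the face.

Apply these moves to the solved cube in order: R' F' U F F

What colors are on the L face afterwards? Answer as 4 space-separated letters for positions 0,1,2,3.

Answer: W Y O Y

Derivation:
After move 1 (R'): R=RRRR U=WBWB F=GWGW D=YGYG B=YBYB
After move 2 (F'): F=WWGG U=WBRR R=GRYR D=OOYG L=OBOW
After move 3 (U): U=RWRB F=GRGG R=YBYR B=OBYB L=WWOW
After move 4 (F): F=GGGR U=RWWW R=RBBR D=YYYG L=WOOO
After move 5 (F): F=GGRG U=RWOO R=WBWR D=BRYG L=WYOY
Query: L face = WYOY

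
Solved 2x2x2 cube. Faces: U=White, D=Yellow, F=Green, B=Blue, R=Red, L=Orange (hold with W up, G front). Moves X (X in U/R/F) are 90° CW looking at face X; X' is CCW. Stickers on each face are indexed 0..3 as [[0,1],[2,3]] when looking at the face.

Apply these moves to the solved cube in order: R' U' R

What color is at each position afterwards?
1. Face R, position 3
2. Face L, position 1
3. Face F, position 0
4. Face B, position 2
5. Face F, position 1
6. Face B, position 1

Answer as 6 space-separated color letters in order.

Answer: W B O B G R

Derivation:
After move 1 (R'): R=RRRR U=WBWB F=GWGW D=YGYG B=YBYB
After move 2 (U'): U=BBWW F=OOGW R=GWRR B=RRYB L=YBOO
After move 3 (R): R=RGRW U=BOWW F=OGGG D=YYYR B=WRBB
Query 1: R[3] = W
Query 2: L[1] = B
Query 3: F[0] = O
Query 4: B[2] = B
Query 5: F[1] = G
Query 6: B[1] = R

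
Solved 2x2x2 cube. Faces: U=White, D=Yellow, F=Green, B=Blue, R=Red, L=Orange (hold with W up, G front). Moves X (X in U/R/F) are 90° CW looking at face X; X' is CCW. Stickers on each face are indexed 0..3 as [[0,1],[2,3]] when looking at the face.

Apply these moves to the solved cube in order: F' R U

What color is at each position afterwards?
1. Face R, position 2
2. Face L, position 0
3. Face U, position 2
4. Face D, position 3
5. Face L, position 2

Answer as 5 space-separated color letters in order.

Answer: R G G B O

Derivation:
After move 1 (F'): F=GGGG U=WWRR R=YRYR D=OOYY L=OWOW
After move 2 (R): R=YYRR U=WGRG F=GOGY D=OBYB B=RBWB
After move 3 (U): U=RWGG F=YYGY R=RBRR B=OWWB L=GOOW
Query 1: R[2] = R
Query 2: L[0] = G
Query 3: U[2] = G
Query 4: D[3] = B
Query 5: L[2] = O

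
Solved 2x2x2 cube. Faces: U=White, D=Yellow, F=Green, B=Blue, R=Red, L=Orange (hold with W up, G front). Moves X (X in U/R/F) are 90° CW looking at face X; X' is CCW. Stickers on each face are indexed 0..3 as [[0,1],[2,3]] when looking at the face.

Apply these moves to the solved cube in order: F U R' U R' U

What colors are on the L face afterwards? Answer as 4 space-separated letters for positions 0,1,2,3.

After move 1 (F): F=GGGG U=WWOO R=WRWR D=RRYY L=OYOY
After move 2 (U): U=OWOW F=WRGG R=BBWR B=OYBB L=GGOY
After move 3 (R'): R=BRBW U=OBOO F=WWGW D=RRYG B=YYRB
After move 4 (U): U=OOOB F=BRGW R=YYBW B=GGRB L=WWOY
After move 5 (R'): R=YWYB U=OROG F=BOGB D=RRYW B=GGRB
After move 6 (U): U=OOGR F=YWGB R=GGYB B=WWRB L=BOOY
Query: L face = BOOY

Answer: B O O Y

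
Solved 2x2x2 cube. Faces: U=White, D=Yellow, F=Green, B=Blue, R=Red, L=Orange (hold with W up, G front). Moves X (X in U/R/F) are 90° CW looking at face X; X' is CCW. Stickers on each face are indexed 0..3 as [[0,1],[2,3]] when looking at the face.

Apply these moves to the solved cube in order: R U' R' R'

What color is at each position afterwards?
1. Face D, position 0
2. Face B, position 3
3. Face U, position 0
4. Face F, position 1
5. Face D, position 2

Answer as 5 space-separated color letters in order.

Answer: Y B G W Y

Derivation:
After move 1 (R): R=RRRR U=WGWG F=GYGY D=YBYB B=WBWB
After move 2 (U'): U=GGWW F=OOGY R=GYRR B=RRWB L=WBOO
After move 3 (R'): R=YRGR U=GWWR F=OGGW D=YOYY B=BRBB
After move 4 (R'): R=RRYG U=GBWB F=OWGR D=YGYW B=YROB
Query 1: D[0] = Y
Query 2: B[3] = B
Query 3: U[0] = G
Query 4: F[1] = W
Query 5: D[2] = Y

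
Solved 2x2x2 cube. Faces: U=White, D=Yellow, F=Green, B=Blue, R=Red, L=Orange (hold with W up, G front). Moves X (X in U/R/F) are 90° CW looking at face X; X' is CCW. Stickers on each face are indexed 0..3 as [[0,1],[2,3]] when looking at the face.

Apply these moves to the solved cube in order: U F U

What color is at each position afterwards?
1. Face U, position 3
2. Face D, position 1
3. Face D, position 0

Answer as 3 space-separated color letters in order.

After move 1 (U): U=WWWW F=RRGG R=BBRR B=OOBB L=GGOO
After move 2 (F): F=GRGR U=WWOG R=WBWR D=RBYY L=GYOY
After move 3 (U): U=OWGW F=WBGR R=OOWR B=GYBB L=GROY
Query 1: U[3] = W
Query 2: D[1] = B
Query 3: D[0] = R

Answer: W B R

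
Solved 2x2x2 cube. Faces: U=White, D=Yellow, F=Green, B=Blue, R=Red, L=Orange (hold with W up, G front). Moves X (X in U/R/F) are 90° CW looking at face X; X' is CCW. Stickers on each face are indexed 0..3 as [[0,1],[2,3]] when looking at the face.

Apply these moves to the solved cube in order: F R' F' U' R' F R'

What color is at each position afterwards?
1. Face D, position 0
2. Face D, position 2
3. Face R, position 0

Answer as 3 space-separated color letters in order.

After move 1 (F): F=GGGG U=WWOO R=WRWR D=RRYY L=OYOY
After move 2 (R'): R=RRWW U=WBOB F=GWGO D=RGYG B=YBRB
After move 3 (F'): F=WOGG U=WBRW R=GRRW D=YYYG L=OBOO
After move 4 (U'): U=BWWR F=OBGG R=WORW B=GRRB L=YBOO
After move 5 (R'): R=OWWR U=BRWG F=OWGR D=YBYG B=GRYB
After move 6 (F): F=GORW U=BROB R=WWGR D=WOYG L=YYOB
After move 7 (R'): R=WRWG U=BYOG F=GRRB D=WOYW B=GROB
Query 1: D[0] = W
Query 2: D[2] = Y
Query 3: R[0] = W

Answer: W Y W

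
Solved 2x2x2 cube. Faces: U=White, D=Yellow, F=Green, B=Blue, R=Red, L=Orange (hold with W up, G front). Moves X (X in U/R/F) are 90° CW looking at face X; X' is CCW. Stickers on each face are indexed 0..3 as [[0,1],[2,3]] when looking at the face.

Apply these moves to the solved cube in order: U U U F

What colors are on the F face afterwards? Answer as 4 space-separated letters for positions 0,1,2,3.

After move 1 (U): U=WWWW F=RRGG R=BBRR B=OOBB L=GGOO
After move 2 (U): U=WWWW F=BBGG R=OORR B=GGBB L=RROO
After move 3 (U): U=WWWW F=OOGG R=GGRR B=RRBB L=BBOO
After move 4 (F): F=GOGO U=WWOB R=WGWR D=RGYY L=BYOY
Query: F face = GOGO

Answer: G O G O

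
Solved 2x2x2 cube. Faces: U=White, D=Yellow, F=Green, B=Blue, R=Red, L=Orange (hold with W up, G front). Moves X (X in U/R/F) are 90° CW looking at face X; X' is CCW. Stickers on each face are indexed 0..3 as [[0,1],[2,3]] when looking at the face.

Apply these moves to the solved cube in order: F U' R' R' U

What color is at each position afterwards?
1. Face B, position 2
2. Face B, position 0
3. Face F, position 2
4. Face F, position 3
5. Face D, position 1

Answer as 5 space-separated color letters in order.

After move 1 (F): F=GGGG U=WWOO R=WRWR D=RRYY L=OYOY
After move 2 (U'): U=WOWO F=OYGG R=GGWR B=WRBB L=BBOY
After move 3 (R'): R=GRGW U=WBWW F=OOGO D=RYYG B=YRRB
After move 4 (R'): R=RWGG U=WRWY F=OBGW D=ROYO B=GRYB
After move 5 (U): U=WWYR F=RWGW R=GRGG B=BBYB L=OBOY
Query 1: B[2] = Y
Query 2: B[0] = B
Query 3: F[2] = G
Query 4: F[3] = W
Query 5: D[1] = O

Answer: Y B G W O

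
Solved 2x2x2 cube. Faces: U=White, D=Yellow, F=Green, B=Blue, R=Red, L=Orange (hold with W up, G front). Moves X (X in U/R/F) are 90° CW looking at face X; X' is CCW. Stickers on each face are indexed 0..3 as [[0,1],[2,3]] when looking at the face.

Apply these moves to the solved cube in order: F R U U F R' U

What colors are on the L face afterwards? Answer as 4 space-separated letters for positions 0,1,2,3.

Answer: G O O B

Derivation:
After move 1 (F): F=GGGG U=WWOO R=WRWR D=RRYY L=OYOY
After move 2 (R): R=WWRR U=WGOG F=GRGY D=RBYB B=OBWB
After move 3 (U): U=OWGG F=WWGY R=OBRR B=OYWB L=GROY
After move 4 (U): U=GOGW F=OBGY R=OYRR B=GRWB L=WWOY
After move 5 (F): F=GOYB U=GOYW R=GYWR D=ROYB L=WROB
After move 6 (R'): R=YRGW U=GWYG F=GOYW D=ROYB B=BROB
After move 7 (U): U=YGGW F=YRYW R=BRGW B=WROB L=GOOB
Query: L face = GOOB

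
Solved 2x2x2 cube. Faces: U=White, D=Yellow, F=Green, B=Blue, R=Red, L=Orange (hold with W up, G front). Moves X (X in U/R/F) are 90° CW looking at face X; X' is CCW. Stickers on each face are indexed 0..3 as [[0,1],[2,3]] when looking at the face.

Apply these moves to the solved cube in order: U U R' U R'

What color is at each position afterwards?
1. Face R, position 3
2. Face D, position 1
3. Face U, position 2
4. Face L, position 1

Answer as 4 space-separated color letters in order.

Answer: O R G W

Derivation:
After move 1 (U): U=WWWW F=RRGG R=BBRR B=OOBB L=GGOO
After move 2 (U): U=WWWW F=BBGG R=OORR B=GGBB L=RROO
After move 3 (R'): R=OROR U=WBWG F=BWGW D=YBYG B=YGYB
After move 4 (U): U=WWGB F=ORGW R=YGOR B=RRYB L=BWOO
After move 5 (R'): R=GRYO U=WYGR F=OWGB D=YRYW B=GRBB
Query 1: R[3] = O
Query 2: D[1] = R
Query 3: U[2] = G
Query 4: L[1] = W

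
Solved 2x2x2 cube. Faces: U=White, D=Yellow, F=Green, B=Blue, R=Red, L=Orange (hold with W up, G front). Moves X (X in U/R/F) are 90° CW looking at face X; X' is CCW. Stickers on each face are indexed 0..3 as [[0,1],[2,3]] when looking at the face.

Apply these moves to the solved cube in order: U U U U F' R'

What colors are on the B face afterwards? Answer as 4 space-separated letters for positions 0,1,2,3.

Answer: Y B O B

Derivation:
After move 1 (U): U=WWWW F=RRGG R=BBRR B=OOBB L=GGOO
After move 2 (U): U=WWWW F=BBGG R=OORR B=GGBB L=RROO
After move 3 (U): U=WWWW F=OOGG R=GGRR B=RRBB L=BBOO
After move 4 (U): U=WWWW F=GGGG R=RRRR B=BBBB L=OOOO
After move 5 (F'): F=GGGG U=WWRR R=YRYR D=OOYY L=OWOW
After move 6 (R'): R=RRYY U=WBRB F=GWGR D=OGYG B=YBOB
Query: B face = YBOB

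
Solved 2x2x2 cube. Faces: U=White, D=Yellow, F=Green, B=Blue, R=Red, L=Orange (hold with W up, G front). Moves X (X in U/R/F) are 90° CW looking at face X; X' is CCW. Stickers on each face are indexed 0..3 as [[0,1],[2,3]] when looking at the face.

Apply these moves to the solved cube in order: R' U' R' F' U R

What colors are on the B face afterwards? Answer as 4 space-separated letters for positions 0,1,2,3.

Answer: Y R B B

Derivation:
After move 1 (R'): R=RRRR U=WBWB F=GWGW D=YGYG B=YBYB
After move 2 (U'): U=BBWW F=OOGW R=GWRR B=RRYB L=YBOO
After move 3 (R'): R=WRGR U=BYWR F=OBGW D=YOYW B=GRGB
After move 4 (F'): F=BWOG U=BYWG R=ORYR D=BOYW L=YROW
After move 5 (U): U=WBGY F=OROG R=GRYR B=YRGB L=BWOW
After move 6 (R): R=YGRR U=WRGG F=OOOW D=BGYY B=YRBB
Query: B face = YRBB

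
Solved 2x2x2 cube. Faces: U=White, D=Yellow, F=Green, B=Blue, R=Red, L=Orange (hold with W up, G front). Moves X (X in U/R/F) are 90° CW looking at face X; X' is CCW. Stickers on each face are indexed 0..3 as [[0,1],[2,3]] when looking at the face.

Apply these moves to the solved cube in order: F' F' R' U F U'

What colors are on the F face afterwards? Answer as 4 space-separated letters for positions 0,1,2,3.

After move 1 (F'): F=GGGG U=WWRR R=YRYR D=OOYY L=OWOW
After move 2 (F'): F=GGGG U=WWYY R=OROR D=WWYY L=OROR
After move 3 (R'): R=RROO U=WBYB F=GWGY D=WGYG B=YBWB
After move 4 (U): U=YWBB F=RRGY R=YBOO B=ORWB L=GWOR
After move 5 (F): F=GRYR U=YWRW R=BBBO D=OYYG L=GWOG
After move 6 (U'): U=WWYR F=GWYR R=GRBO B=BBWB L=OROG
Query: F face = GWYR

Answer: G W Y R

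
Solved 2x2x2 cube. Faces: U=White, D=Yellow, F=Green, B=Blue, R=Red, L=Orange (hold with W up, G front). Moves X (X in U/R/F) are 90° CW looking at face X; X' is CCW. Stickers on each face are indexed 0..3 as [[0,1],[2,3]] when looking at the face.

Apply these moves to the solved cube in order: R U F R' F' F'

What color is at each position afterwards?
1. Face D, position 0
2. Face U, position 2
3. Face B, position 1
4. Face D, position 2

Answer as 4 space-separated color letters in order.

After move 1 (R): R=RRRR U=WGWG F=GYGY D=YBYB B=WBWB
After move 2 (U): U=WWGG F=RRGY R=WBRR B=OOWB L=GYOO
After move 3 (F): F=GRYR U=WWOY R=GBGR D=RWYB L=GYOB
After move 4 (R'): R=BRGG U=WWOO F=GWYY D=RRYR B=BOWB
After move 5 (F'): F=WYGY U=WWBG R=RRRG D=YBYR L=GOOO
After move 6 (F'): F=YYWG U=WWRR R=BRYG D=OOYR L=GGOB
Query 1: D[0] = O
Query 2: U[2] = R
Query 3: B[1] = O
Query 4: D[2] = Y

Answer: O R O Y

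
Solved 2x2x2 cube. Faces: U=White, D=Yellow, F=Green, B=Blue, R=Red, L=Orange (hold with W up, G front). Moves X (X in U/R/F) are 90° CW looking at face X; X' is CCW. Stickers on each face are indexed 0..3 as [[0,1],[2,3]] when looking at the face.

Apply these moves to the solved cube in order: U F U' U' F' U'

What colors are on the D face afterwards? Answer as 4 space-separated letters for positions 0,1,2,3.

Answer: B Y Y Y

Derivation:
After move 1 (U): U=WWWW F=RRGG R=BBRR B=OOBB L=GGOO
After move 2 (F): F=GRGR U=WWOG R=WBWR D=RBYY L=GYOY
After move 3 (U'): U=WGWO F=GYGR R=GRWR B=WBBB L=OOOY
After move 4 (U'): U=GOWW F=OOGR R=GYWR B=GRBB L=WBOY
After move 5 (F'): F=OROG U=GOGW R=BYRR D=BYYY L=WWOW
After move 6 (U'): U=OWGG F=WWOG R=ORRR B=BYBB L=GROW
Query: D face = BYYY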